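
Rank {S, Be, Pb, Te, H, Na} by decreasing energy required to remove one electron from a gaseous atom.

H > S > Be > Te > Pb > Na

H is in period 1, group 1; Be is in period 2, group 2; Na is in period 3, group 1; S is in period 3, group 16; Te is in period 5, group 16; Pb is in period 6, group 14.
IE₁ increases left→right with effective nuclear charge and decreases top→bottom as the valence shell moves farther out.
Neither a single period nor a single group — weigh both effects.
Pb > Na: the two effects oppose for this pair; the across-period effect wins (716 vs 496 kJ/mol).
Te > Pb: relative to Pb, both the across-period and down-group shifts push Te's first ionization energy up.
Be > Te: the two effects oppose for this pair; the down-group effect wins (900 vs 869 kJ/mol).
S > Be: period and group pull opposite ways; the across-period shift dominates (1000 vs 900 kJ/mol).
H > S: the two effects oppose for this pair; the down-group effect wins (1312 vs 1000 kJ/mol).
For reference (kJ/mol): H 1312, Be 900, Na 496, S 1000, Te 869, Pb 716.
So from highest to lowest: H > S > Be > Te > Pb > Na.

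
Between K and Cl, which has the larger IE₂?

K

Consider each +1 ion: K⁺ is the bare [Ar] core; Cl⁺ still has 6 valence electrons.
Breaking into a closed-shell core is much more expensive than removing a leftover valence electron — K has the largest IE_2 here.
Tabulated IE_2 (kJ/mol): K 3052, Cl 2298.
Hence IE_2: Cl < K.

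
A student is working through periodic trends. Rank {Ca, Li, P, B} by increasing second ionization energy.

Ca < P < B < Li

Consider each +1 ion: Ca⁺ still has 1 valence electron; Li⁺ is the bare [He] core; P⁺ still has 4 valence electrons; B⁺ still has 2 valence electrons.
Core electrons are held far more tightly than valence electrons, so Li tops the IE_2 order.
Valence configurations: Ca⁺ [Ar]4s¹, P⁺ [Ne]3s²3p², B⁺ [He]2s².
Tabulated IE_2 (kJ/mol): Ca 1145, Li 7298, P 1907, B 2427.
Hence IE_2: Ca < P < B < Li.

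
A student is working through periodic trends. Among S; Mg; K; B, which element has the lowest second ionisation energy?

After 1 electron has been removed, what remains? S⁺ still has 5 valence electrons; Mg⁺ still has 1 valence electron; K⁺ is the bare [Ar] core; B⁺ still has 2 valence electrons.
Core electrons are held far more tightly than valence electrons, so K tops the IE_2 order.
Valence configurations: S⁺ [Ne]3s²3p³, Mg⁺ [Ne]3s¹, B⁺ [He]2s².
Tabulated IE_2 (kJ/mol): S 2252, Mg 1451, K 3052, B 2427.
Overall IE_2 order: Mg < S < B < K.

Mg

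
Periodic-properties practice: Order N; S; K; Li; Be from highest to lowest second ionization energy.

IE_2 is the cost of taking one more electron from the +1 cation: N⁺ still has 4 valence electrons; S⁺ still has 5 valence electrons; K⁺ is the bare [Ar] core; Li⁺ is the bare [He] core; Be⁺ still has 1 valence electron.
Breaking into a closed-shell core is much more expensive than removing a leftover valence electron — K and Li have the largest IE_2 here.
Valence configurations: N⁺ [He]2s²2p², S⁺ [Ne]3s²3p³, Be⁺ [He]2s¹.
Tabulated IE_2 (kJ/mol): N 2856, S 2252, K 3052, Li 7298, Be 1757.
Putting it together, IE_2: Be < S < N < K < Li.

Li > K > N > S > Be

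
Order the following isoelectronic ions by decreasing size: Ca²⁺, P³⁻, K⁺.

All of these have 18 electrons, so size is governed by nuclear charge alone: the more protons, the stronger the pull on the same electron cloud, and the smaller the ion.
Nuclear charges: Ca²⁺ (Z=20), K⁺ (Z=19), P³⁻ (Z=15).
Largest to smallest: P³⁻ > K⁺ > Ca²⁺.

P³⁻ > K⁺ > Ca²⁺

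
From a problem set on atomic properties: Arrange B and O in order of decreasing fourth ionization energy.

After 3 electrons have been removed, what remains? B³⁺ is the bare [He] core; O³⁺ still has 3 valence electrons.
Core electrons are held far more tightly than valence electrons, so B tops the IE_4 order.
Tabulated IE_4 (kJ/mol): B 25026, O 7469.
Hence IE_4: O < B.

B > O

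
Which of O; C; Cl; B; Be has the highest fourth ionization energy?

B

After 3 electrons have been removed, what remains? O³⁺ still has 3 valence electrons; C³⁺ still has 1 valence electron; Cl³⁺ still has 4 valence electrons; B³⁺ is the bare [He] core; Be³⁺ is already 1 electron into the core.
Core electrons are held far more tightly than valence electrons, so Be and B top the IE_4 order.
Valence configurations: O³⁺ [He]2s²2p¹, C³⁺ [He]2s¹, Cl³⁺ [Ne]3s²3p².
Approximate IE_4 values (kJ/mol): O 7469, C 6223, Cl 5159, B 25026, Be 21007.
So the fourth ionization energies run Cl < C < O < Be < B.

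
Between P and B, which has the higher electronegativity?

P

B is in period 2, group 13; P is in period 3, group 15.
Electronegativity increases across a period and decreases down a group, tracking effective nuclear charge and atomic size.
These span different periods and groups, so the two trends combine.
P > B: the two effects oppose for this pair; the across-period effect wins (2.19 vs 2.04).
For reference (Pauling): B 2.04, P 2.19.
So P has the higher electronegativity (P > B).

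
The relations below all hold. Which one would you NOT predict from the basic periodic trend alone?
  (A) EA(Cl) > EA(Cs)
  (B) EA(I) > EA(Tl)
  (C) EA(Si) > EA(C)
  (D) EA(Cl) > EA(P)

(C)

The general trend: electron affinity increases across a period and decreases down a group.
(A) Cl (period 3, group 17) vs Cs (period 6, group 1): the stated order agrees with the simple trend.
(B) I (period 5, group 17) vs Tl (period 6, group 13): the stated order agrees with the simple trend.
(C) Si (period 3, group 14) vs C (period 2, group 14): the stated order contradicts the simple trend.
(D) Cl (period 3, group 17) vs P (period 3, group 15): the stated order agrees with the simple trend.
The exception is (C): Si's larger, more diffuse 3p orbitals accept an added electron slightly more readily than C's compact 2p.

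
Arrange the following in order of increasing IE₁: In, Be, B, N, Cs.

Be is in period 2, group 2; B is in period 2, group 13; N is in period 2, group 15; In is in period 5, group 13; Cs is in period 6, group 1.
Removing the outermost electron gets harder across a period and easier down a group.
Here both period and group differ, so the two effects have to be weighed against each other.
In > Cs: both effects reinforce here, so In is clearly the higher of the two.
B > In: B sits above In in group 13, so the down-group effect alone puts B higher.
Be > B: this pair runs against the simple trend — see the exception note.
N > Be: N lies to the right of Be in period 2, so the across-period effect alone puts N higher.
Note the exception: Be has a higher first ionization energy than B, contrary to the simple trend — removing B's lone 2p electron is easier than breaking Be's filled 2s².
For reference (kJ/mol): Be 900, B 801, N 1402, In 558, Cs 376.
So from lowest to highest: Cs < In < B < Be < N.

Cs < In < B < Be < N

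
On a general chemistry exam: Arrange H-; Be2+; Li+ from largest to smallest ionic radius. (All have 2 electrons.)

H- > Li+ > Be2+

All of these have 2 electrons, so size is governed by nuclear charge alone: the more protons, the stronger the pull on the same electron cloud, and the smaller the ion.
Nuclear charges: Be2+ (Z=4), Li+ (Z=3), H- (Z=1).
Largest to smallest: H- > Li+ > Be2+.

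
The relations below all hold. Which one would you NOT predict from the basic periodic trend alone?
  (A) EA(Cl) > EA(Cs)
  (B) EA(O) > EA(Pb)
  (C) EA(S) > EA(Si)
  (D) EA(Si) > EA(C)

The general trend: electron affinity increases across a period and decreases down a group.
(A) Cl (period 3, group 17) vs Cs (period 6, group 1): the stated order agrees with the simple trend.
(B) O (period 2, group 16) vs Pb (period 6, group 14): the stated order agrees with the simple trend.
(C) S (period 3, group 16) vs Si (period 3, group 14): the stated order agrees with the simple trend.
(D) Si (period 3, group 14) vs C (period 2, group 14): the stated order contradicts the simple trend.
The exception is (D): Si's larger, more diffuse 3p orbitals accept an added electron slightly more readily than C's compact 2p.

(D)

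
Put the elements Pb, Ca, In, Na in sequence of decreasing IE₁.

Pb > Ca > In > Na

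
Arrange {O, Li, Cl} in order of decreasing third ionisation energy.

Li > O > Cl

Consider each +2 ion: O²⁺ still has 4 valence electrons; Li²⁺ is already 1 electron into the core; Cl²⁺ still has 5 valence electrons.
Breaking into a closed-shell core is much more expensive than removing a leftover valence electron — Li has the largest IE_3 here.
Valence configurations: O²⁺ [He]2s²2p², Cl²⁺ [Ne]3s²3p³.
Approximate IE_3 values (kJ/mol): O 5300, Li 11815, Cl 3822.
Overall IE_3 order: Cl < O < Li.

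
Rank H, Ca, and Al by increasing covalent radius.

Moving right in a period, electrons are added to the same shell under a stronger nuclear pull, so atoms get smaller; moving down, a new shell is opened and atoms get larger.
Here both period and group differ, so the two effects have to be weighed against each other.
Al > H: period and group pull opposite ways; the down-group shift dominates (126 vs 32 pm).
Ca > Al: both effects reinforce here, so Ca is clearly the larger of the two.
For reference (pm): H 32, Al 126, Ca 171.
So from smallest to largest: H < Al < Ca.

H, Al, Ca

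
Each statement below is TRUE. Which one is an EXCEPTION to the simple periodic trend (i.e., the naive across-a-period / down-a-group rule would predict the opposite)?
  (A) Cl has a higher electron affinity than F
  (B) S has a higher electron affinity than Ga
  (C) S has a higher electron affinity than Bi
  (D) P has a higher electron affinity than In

The general trend: electron affinity increases across a period and decreases down a group.
(A) Cl (period 3, group 17) vs F (period 2, group 17): the stated order contradicts the simple trend.
(B) S (period 3, group 16) vs Ga (period 4, group 13): the stated order agrees with the simple trend.
(C) S (period 3, group 16) vs Bi (period 6, group 15): the stated order agrees with the simple trend.
(D) P (period 3, group 15) vs In (period 5, group 13): the stated order agrees with the simple trend.
The exception is (A): F's small 2p subshell makes the incoming electron feel strong e⁻–e⁻ repulsion, so Cl actually releases more energy on gaining an electron.

(A)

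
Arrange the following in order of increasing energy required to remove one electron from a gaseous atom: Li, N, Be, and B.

IE₁ increases left→right with effective nuclear charge and decreases top→bottom as the valence shell moves farther out.
All lie in period 2; the across-period trend (first ionization energy increases left to right) applies, with the exception below.
Note the exception: Be has a higher first ionization energy than B, contrary to the simple trend — removing B's lone 2p electron is easier than breaking Be's filled 2s².
Approximate values (kJ/mol): Li 520, Be 900, B 801, N 1402.
So from lowest to highest: Li < B < Be < N.

Li < B < Be < N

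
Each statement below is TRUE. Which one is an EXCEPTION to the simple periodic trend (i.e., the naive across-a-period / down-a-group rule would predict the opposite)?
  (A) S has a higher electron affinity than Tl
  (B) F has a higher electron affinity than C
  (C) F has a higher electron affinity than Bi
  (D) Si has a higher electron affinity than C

(D)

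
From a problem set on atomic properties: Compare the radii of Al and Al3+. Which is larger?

Al

Forming Al3+ removes 3 electrons from Al. Fewer electrons for the same nuclear charge means less shielding and a higher Z_eff on the remaining electrons, and for main-group metals the entire outer shell is lost.
A cation is smaller than its parent atom: Al3+ < Al.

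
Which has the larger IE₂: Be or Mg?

IE_2 is the cost of taking one more electron from the +1 cation: Be⁺ still has 1 valence electron; Mg⁺ still has 1 valence electron.
All are still removing valence electrons, so compare the +1 ions as you would atoms: IE_2 generally rises across a period (higher Z_eff) and falls down a group (larger shell), subject to the usual subshell exceptions.
Valence configurations: Be⁺ [He]2s¹, Mg⁺ [Ne]3s¹.
The numbers (kJ/mol): Be 1757, Mg 1451.
So the second ionization energies run Mg < Be.

Be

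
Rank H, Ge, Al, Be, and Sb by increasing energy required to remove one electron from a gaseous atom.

Al < Ge < Sb < Be < H

H is in period 1, group 1; Be is in period 2, group 2; Al is in period 3, group 13; Ge is in period 4, group 14; Sb is in period 5, group 15.
Removing the outermost electron gets harder across a period and easier down a group.
A diagonal step moves right (one effect) and down (the opposite effect) at once.
Ge > Al: period and group pull opposite ways; the across-period shift dominates (762 vs 578 kJ/mol).
Sb > Ge: period and group pull opposite ways; the across-period shift dominates (831 vs 762 kJ/mol).
Be > Sb: the two effects oppose for this pair; the down-group effect wins (900 vs 831 kJ/mol).
H > Be: period and group pull opposite ways; the down-group shift dominates (1312 vs 900 kJ/mol).
For reference (kJ/mol): H 1312, Be 900, Al 578, Ge 762, Sb 831.
So from lowest to highest: Al < Ge < Sb < Be < H.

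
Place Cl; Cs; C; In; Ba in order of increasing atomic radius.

Atomic radius shrinks across a period as nuclear charge pulls the same shell inward, and grows down a group as new shells are added.
These span different periods and groups, so the two trends combine.
Cl > C: the two effects oppose for this pair; the down-group effect wins (99 vs 75 pm).
In > Cl: relative to Cl, both the across-period and down-group shifts push In's atomic radius up.
Ba > In: relative to In, both the across-period and down-group shifts push Ba's atomic radius up.
Cs > Ba: both are in period 6; the period trend gives Cs the larger value.
Tabulated atomic radius (pm): C 75, Cl 99, In 142, Cs 232, Ba 196.
So from smallest to largest: C < Cl < In < Ba < Cs.

C < Cl < In < Ba < Cs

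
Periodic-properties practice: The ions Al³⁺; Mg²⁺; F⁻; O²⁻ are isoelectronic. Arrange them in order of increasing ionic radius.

Al³⁺ < Mg²⁺ < F⁻ < O²⁻

All of these have 10 electrons, so size is governed by nuclear charge alone: the more protons, the stronger the pull on the same electron cloud, and the smaller the ion.
Nuclear charges: Al³⁺ (Z=13), Mg²⁺ (Z=12), F⁻ (Z=9), O²⁻ (Z=8).
Smallest to largest: Al³⁺ < Mg²⁺ < F⁻ < O²⁻.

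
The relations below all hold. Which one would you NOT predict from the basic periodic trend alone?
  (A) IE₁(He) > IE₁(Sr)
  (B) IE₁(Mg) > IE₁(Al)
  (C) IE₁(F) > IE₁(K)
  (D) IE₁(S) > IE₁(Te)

The general trend: first ionization energy increases across a period and decreases down a group.
(A) He (period 1, group 18) vs Sr (period 5, group 2): the stated order agrees with the simple trend.
(B) Mg (period 3, group 2) vs Al (period 3, group 13): the stated order contradicts the simple trend.
(C) F (period 2, group 17) vs K (period 4, group 1): the stated order agrees with the simple trend.
(D) S (period 3, group 16) vs Te (period 5, group 16): the stated order agrees with the simple trend.
The exception is (B): Al's single 3p electron is easier to remove than one from Mg's filled 3s².

(B)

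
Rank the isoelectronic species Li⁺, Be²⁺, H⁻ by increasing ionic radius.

All of these have 2 electrons, so size is governed by nuclear charge alone: the more protons, the stronger the pull on the same electron cloud, and the smaller the ion.
Nuclear charges: Be²⁺ (Z=4), Li⁺ (Z=3), H⁻ (Z=1).
Smallest to largest: Be²⁺ < Li⁺ < H⁻.

Be²⁺ < Li⁺ < H⁻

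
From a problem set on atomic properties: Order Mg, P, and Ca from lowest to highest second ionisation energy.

Ca, Mg, P

IE_2 is the cost of taking one more electron from the +1 cation: Mg⁺ still has 1 valence electron; P⁺ still has 4 valence electrons; Ca⁺ still has 1 valence electron.
All are still removing valence electrons, so compare the +1 ions as you would atoms: IE_2 generally rises across a period (higher Z_eff) and falls down a group (larger shell), subject to the usual subshell exceptions.
Valence configurations: Mg⁺ [Ne]3s¹, P⁺ [Ne]3s²3p², Ca⁺ [Ar]4s¹.
Tabulated IE_2 (kJ/mol): Mg 1451, P 1907, Ca 1145.
Overall IE_2 order: Ca < Mg < P.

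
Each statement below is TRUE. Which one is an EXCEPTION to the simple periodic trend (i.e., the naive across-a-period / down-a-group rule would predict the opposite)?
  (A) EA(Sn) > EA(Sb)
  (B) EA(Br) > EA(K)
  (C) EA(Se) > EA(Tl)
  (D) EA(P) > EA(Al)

The general trend: electron affinity increases across a period and decreases down a group.
(A) Sn (period 5, group 14) vs Sb (period 5, group 15): the stated order contradicts the simple trend.
(B) Br (period 4, group 17) vs K (period 4, group 1): the stated order agrees with the simple trend.
(C) Se (period 4, group 16) vs Tl (period 6, group 13): the stated order agrees with the simple trend.
(D) P (period 3, group 15) vs Al (period 3, group 13): the stated order agrees with the simple trend.
The exception is (A): adding an electron to Sb's half-filled 5p³ is unfavourable, so Sn has the more exothermic EA.

(A)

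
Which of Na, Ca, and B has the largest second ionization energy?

Na

After 1 electron has been removed, what remains? Na⁺ is the bare [Ne] core; Ca⁺ still has 1 valence electron; B⁺ still has 2 valence electrons.
Core electrons are held far more tightly than valence electrons, so Na tops the IE_2 order.
Valence configurations: Ca⁺ [Ar]4s¹, B⁺ [He]2s².
The numbers (kJ/mol): Na 4562, Ca 1145, B 2427.
Hence IE_2: Ca < B < Na.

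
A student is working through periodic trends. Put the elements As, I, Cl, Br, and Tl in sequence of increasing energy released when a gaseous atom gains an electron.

Cl is in period 3, group 17; As is in period 4, group 15; Br is in period 4, group 17; I is in period 5, group 17; Tl is in period 6, group 13.
EA tends to increase across a period and decrease down a group, though the pattern is less regular than for IE or radius.
Here both period and group differ, so the two effects have to be weighed against each other.
As > Tl: both effects reinforce here, so As is clearly the higher of the two.
I > As: the two effects oppose for this pair; the across-period effect wins (295 vs 78 kJ/mol).
Br > I: Br sits above I in group 17, so the down-group effect alone puts Br higher.
Cl > Br: they share group 17; the group trend gives Cl the larger value.
Tabulated electron affinity (kJ/mol): Cl 349, As 78, Br 325, I 295, Tl 19.
So from lowest to highest: Tl < As < I < Br < Cl.

Tl < As < I < Br < Cl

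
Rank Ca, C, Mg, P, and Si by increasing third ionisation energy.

The third ionization energy removes an electron from the +2 ion. For each element: Ca²⁺ is the bare [Ar] core; C²⁺ still has 2 valence electrons; Mg²⁺ is the bare [Ne] core; P²⁺ still has 3 valence electrons; Si²⁺ still has 2 valence electrons.
Pulling an electron out of a noble-gas core costs far more than removing a remaining valence electron, so Ca and Mg sit at the high end of IE_3.
Valence configurations: C²⁺ [He]2s², P²⁺ [Ne]3s²3p¹, Si²⁺ [Ne]3s².
P²⁺ loses a lone 3p electron whereas Si²⁺ must break into a filled 3s² pair, so IE_3(Si) > IE_3(P) even though P has the higher nuclear charge.
The numbers (kJ/mol): Ca 4912, C 4620, Mg 7733, P 2914, Si 3232.
Overall IE_3 order: P < Si < C < Ca < Mg.

P < Si < C < Ca < Mg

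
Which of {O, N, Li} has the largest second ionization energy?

Li

IE_2 is the cost of taking one more electron from the +1 cation: O⁺ still has 5 valence electrons; N⁺ still has 4 valence electrons; Li⁺ is the bare [He] core.
Core electrons are held far more tightly than valence electrons, so Li tops the IE_2 order.
Valence configurations: O⁺ [He]2s²2p³, N⁺ [He]2s²2p².
The numbers (kJ/mol): O 3388, N 2856, Li 7298.
Overall IE_2 order: N < O < Li.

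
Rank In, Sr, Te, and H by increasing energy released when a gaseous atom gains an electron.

Sr < In < H < Te

H is in period 1, group 1; Sr is in period 5, group 2; In is in period 5, group 13; Te is in period 5, group 16.
Electron affinity generally becomes more exothermic across a period toward the halogens and less exothermic down a group.
These span different periods and groups, so the two trends combine.
In > Sr: both are in period 5; the period trend gives In the larger value.
H > In: the two effects oppose for this pair; the down-group effect wins (73 vs 29 kJ/mol).
Te > H: period and group pull opposite ways; the across-period shift dominates (190 vs 73 kJ/mol).
For reference (kJ/mol): H 73, Sr 5, In 29, Te 190.
So from lowest to highest: Sr < In < H < Te.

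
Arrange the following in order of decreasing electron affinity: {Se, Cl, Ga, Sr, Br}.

Cl > Br > Se > Ga > Sr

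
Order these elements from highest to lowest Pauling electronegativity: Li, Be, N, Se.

Li is in period 2, group 1; Be is in period 2, group 2; N is in period 2, group 15; Se is in period 4, group 16.
EN rises left→right (higher Z_eff, smaller atoms) and falls top→bottom (larger, more shielded atoms).
These span different periods and groups, so the two trends combine.
Be > Li: Be lies to the right of Li in period 2, so the across-period effect alone puts Be higher.
Se > Be: period and group pull opposite ways; the across-period shift dominates (2.55 vs 1.57).
N > Se: the two effects oppose for this pair; the down-group effect wins (3.04 vs 2.55).
Approximate values (Pauling): Li 0.98, Be 1.57, N 3.04, Se 2.55.
So from highest to lowest: N > Se > Be > Li.

N > Se > Be > Li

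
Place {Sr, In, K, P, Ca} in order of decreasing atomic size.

K > Sr > Ca > In > P

Across a period the added protons contract the valence shell; down a group each new principal shell makes the atom larger.
These span different periods and groups, so the two trends combine.
In > P: relative to P, both the across-period and down-group shifts push In's atomic radius up.
Ca > In: period and group pull opposite ways; the across-period shift dominates (171 vs 142 pm).
Sr > Ca: they share group 2; the group trend gives Sr the larger value.
K > Sr: the two effects oppose for this pair; the across-period effect wins (196 vs 185 pm).
For reference (pm): P 111, K 196, Ca 171, Sr 185, In 142.
So from largest to smallest: K > Sr > Ca > In > P.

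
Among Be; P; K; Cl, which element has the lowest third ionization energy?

P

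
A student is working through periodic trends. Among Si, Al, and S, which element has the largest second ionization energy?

IE_2 is the cost of taking one more electron from the +1 cation: Si⁺ still has 3 valence electrons; Al⁺ still has 2 valence electrons; S⁺ still has 5 valence electrons.
All are still removing valence electrons, so compare the +1 ions as you would atoms: IE_2 generally rises across a period (higher Z_eff) and falls down a group (larger shell), subject to the usual subshell exceptions.
Valence configurations: Si⁺ [Ne]3s²3p¹, Al⁺ [Ne]3s², S⁺ [Ne]3s²3p³.
Si⁺ loses a lone 3p electron whereas Al⁺ must break into a filled 3s² pair, so IE_2(Al) > IE_2(Si) even though Si has the higher nuclear charge.
Tabulated IE_2 (kJ/mol): Si 1577, Al 1817, S 2252.
Putting it together, IE_2: Si < Al < S.

S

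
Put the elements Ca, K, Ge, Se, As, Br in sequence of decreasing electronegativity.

K is in period 4, group 1; Ca is in period 4, group 2; Ge is in period 4, group 14; As is in period 4, group 15; Se is in period 4, group 16; Br is in period 4, group 17.
Atoms toward the upper right of the periodic table pull bonding electrons most strongly.
All lie in period 4, so electronegativity increases left to right.
So from highest to lowest: Br > Se > As > Ge > Ca > K.

Br > Se > As > Ge > Ca > K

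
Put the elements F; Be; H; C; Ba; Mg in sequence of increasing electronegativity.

Ba, Mg, Be, H, C, F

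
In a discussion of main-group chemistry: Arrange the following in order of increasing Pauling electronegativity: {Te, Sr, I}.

Sr is in period 5, group 2; Te is in period 5, group 16; I is in period 5, group 17.
EN rises left→right (higher Z_eff, smaller atoms) and falls top→bottom (larger, more shielded atoms).
All lie in period 5, so electronegativity increases left to right.
So from lowest to highest: Sr < Te < I.

Sr < Te < I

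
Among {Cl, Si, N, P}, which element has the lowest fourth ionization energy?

Si

After 3 electrons have been removed, what remains? Cl³⁺ still has 4 valence electrons; Si³⁺ still has 1 valence electron; N³⁺ still has 2 valence electrons; P³⁺ still has 2 valence electrons.
All are still removing valence electrons, so compare the +3 ions as you would atoms: IE_4 generally rises across a period (higher Z_eff) and falls down a group (larger shell), subject to the usual subshell exceptions.
Valence configurations: Cl³⁺ [Ne]3s²3p², Si³⁺ [Ne]3s¹, N³⁺ [He]2s², P³⁺ [Ne]3s².
Tabulated IE_4 (kJ/mol): Cl 5159, Si 4356, N 7475, P 4964.
So the fourth ionization energies run Si < P < Cl < N.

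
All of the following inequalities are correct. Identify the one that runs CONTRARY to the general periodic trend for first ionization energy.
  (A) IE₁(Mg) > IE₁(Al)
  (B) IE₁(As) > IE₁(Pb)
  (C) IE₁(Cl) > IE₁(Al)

The general trend: first ionization energy increases across a period and decreases down a group.
(A) Mg (period 3, group 2) vs Al (period 3, group 13): the stated order contradicts the simple trend.
(B) As (period 4, group 15) vs Pb (period 6, group 14): the stated order agrees with the simple trend.
(C) Cl (period 3, group 17) vs Al (period 3, group 13): the stated order agrees with the simple trend.
The exception is (A): Al's single 3p electron is easier to remove than one from Mg's filled 3s².

(A)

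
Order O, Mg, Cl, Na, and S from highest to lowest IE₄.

Mg > Na > O > Cl > S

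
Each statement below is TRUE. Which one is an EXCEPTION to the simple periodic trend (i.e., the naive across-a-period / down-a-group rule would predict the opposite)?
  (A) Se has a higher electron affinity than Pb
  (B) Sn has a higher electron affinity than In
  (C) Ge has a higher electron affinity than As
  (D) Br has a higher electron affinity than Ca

(C)

The general trend: electron affinity increases across a period and decreases down a group.
(A) Se (period 4, group 16) vs Pb (period 6, group 14): the stated order agrees with the simple trend.
(B) Sn (period 5, group 14) vs In (period 5, group 13): the stated order agrees with the simple trend.
(C) Ge (period 4, group 14) vs As (period 4, group 15): the stated order contradicts the simple trend.
(D) Br (period 4, group 17) vs Ca (period 4, group 2): the stated order agrees with the simple trend.
The exception is (C): adding an electron to As's half-filled 4p³ is unfavourable, so Ge (4p²) has the more exothermic EA.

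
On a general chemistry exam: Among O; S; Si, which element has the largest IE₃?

O

After 2 electrons have been removed, what remains? O²⁺ still has 4 valence electrons; S²⁺ still has 4 valence electrons; Si²⁺ still has 2 valence electrons.
All are still removing valence electrons, so compare the +2 ions as you would atoms: IE_3 generally rises across a period (higher Z_eff) and falls down a group (larger shell), subject to the usual subshell exceptions.
Valence configurations: O²⁺ [He]2s²2p², S²⁺ [Ne]3s²3p², Si²⁺ [Ne]3s².
Approximate IE_3 values (kJ/mol): O 5300, S 3357, Si 3232.
Hence IE_3: Si < S < O.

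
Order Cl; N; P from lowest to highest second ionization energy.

After 1 electron has been removed, what remains? Cl⁺ still has 6 valence electrons; N⁺ still has 4 valence electrons; P⁺ still has 4 valence electrons.
All are still removing valence electrons, so compare the +1 ions as you would atoms: IE_2 generally rises across a period (higher Z_eff) and falls down a group (larger shell), subject to the usual subshell exceptions.
Valence configurations: Cl⁺ [Ne]3s²3p⁴, N⁺ [He]2s²2p², P⁺ [Ne]3s²3p².
Approximate IE_2 values (kJ/mol): Cl 2298, N 2856, P 1907.
Overall IE_2 order: P < Cl < N.

P, Cl, N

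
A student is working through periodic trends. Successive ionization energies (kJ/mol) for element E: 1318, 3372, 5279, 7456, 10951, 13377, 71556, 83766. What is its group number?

Group 16

Look for the largest jump between consecutive ionization energies: IE7/IE6 ≈ 5.3, far larger than any earlier ratio.
That jump marks the point where a core electron is being removed. So the atom has 6 valence electrons.
A main-group element with 6 valence electrons is in group 16.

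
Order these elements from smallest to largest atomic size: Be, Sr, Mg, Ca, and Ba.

Be < Mg < Ca < Sr < Ba

Be is in period 2, group 2; Mg is in period 3, group 2; Ca is in period 4, group 2; Sr is in period 5, group 2; Ba is in period 6, group 2.
Across a period the added protons contract the valence shell; down a group each new principal shell makes the atom larger.
All are in group 2, so atomic radius increases down the group.
So from smallest to largest: Be < Mg < Ca < Sr < Ba.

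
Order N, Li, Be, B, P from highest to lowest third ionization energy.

After 2 electrons have been removed, what remains? N²⁺ still has 3 valence electrons; Li²⁺ is already 1 electron into the core; Be²⁺ is the bare [He] core; B²⁺ still has 1 valence electron; P²⁺ still has 3 valence electrons.
Pulling an electron out of a noble-gas core costs far more than removing a remaining valence electron, so Li and Be sit at the high end of IE_3.
Valence configurations: N²⁺ [He]2s²2p¹, B²⁺ [He]2s¹, P²⁺ [Ne]3s²3p¹.
The numbers (kJ/mol): N 4578, Li 11815, Be 14849, B 3660, P 2914.
So the third ionization energies run P < B < N < Li < Be.

Be > Li > N > B > P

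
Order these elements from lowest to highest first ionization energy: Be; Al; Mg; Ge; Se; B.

Al < Mg < Ge < B < Be < Se

Be is in period 2, group 2; B is in period 2, group 13; Mg is in period 3, group 2; Al is in period 3, group 13; Ge is in period 4, group 14; Se is in period 4, group 16.
Removing the outermost electron gets harder across a period and easier down a group.
Here both period and group differ, so the two effects have to be weighed against each other.
Mg > Al: this pair runs against the simple trend — see the exception note.
Ge > Mg: the two effects oppose for this pair; the across-period effect wins (762 vs 738 kJ/mol).
B > Ge: period and group pull opposite ways; the down-group shift dominates (801 vs 762 kJ/mol).
Be > B: this pair runs against the simple trend — see the exception note.
Se > Be: period and group pull opposite ways; the across-period shift dominates (941 vs 900 kJ/mol).
Note the exception: Mg has a higher first ionization energy than Al, contrary to the simple trend — Al's single 3p electron is easier to remove than one from Mg's filled 3s².
Note the exception: Be has a higher first ionization energy than B, contrary to the simple trend — removing B's lone 2p electron is easier than breaking Be's filled 2s².
For reference (kJ/mol): Be 900, B 801, Mg 738, Al 578, Ge 762, Se 941.
So from lowest to highest: Al < Mg < Ge < B < Be < Se.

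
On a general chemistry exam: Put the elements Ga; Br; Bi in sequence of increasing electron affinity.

Adding an electron releases more energy for atoms nearer the top right (short of the noble gases).
These span different periods and groups, so the two trends combine.
Bi > Ga: the two effects oppose for this pair; the across-period effect wins (91 vs 29 kJ/mol).
Br > Bi: both effects reinforce here, so Br is clearly the higher of the two.
Approximate values (kJ/mol): Ga 29, Br 325, Bi 91.
So from lowest to highest: Ga < Bi < Br.

Ga < Bi < Br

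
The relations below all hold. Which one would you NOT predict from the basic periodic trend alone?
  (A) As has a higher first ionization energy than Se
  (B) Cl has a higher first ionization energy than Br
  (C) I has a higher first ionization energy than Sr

(A)

The general trend: first ionization energy increases across a period and decreases down a group.
(A) As (period 4, group 15) vs Se (period 4, group 16): the stated order contradicts the simple trend.
(B) Cl (period 3, group 17) vs Br (period 4, group 17): the stated order agrees with the simple trend.
(C) I (period 5, group 17) vs Sr (period 5, group 2): the stated order agrees with the simple trend.
The exception is (A): Se (4p⁴) ionizes more easily than half-filled As (4p³).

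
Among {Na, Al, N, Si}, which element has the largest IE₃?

The third ionization energy removes an electron from the +2 ion. For each element: Na²⁺ is already 1 electron into the core; Al²⁺ still has 1 valence electron; N²⁺ still has 3 valence electrons; Si²⁺ still has 2 valence electrons.
Breaking into a closed-shell core is much more expensive than removing a leftover valence electron — Na has the largest IE_3 here.
Valence configurations: Al²⁺ [Ne]3s¹, N²⁺ [He]2s²2p¹, Si²⁺ [Ne]3s².
The numbers (kJ/mol): Na 6910, Al 2745, N 4578, Si 3232.
Putting it together, IE_3: Al < Si < N < Na.

Na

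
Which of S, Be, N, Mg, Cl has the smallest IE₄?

After 3 electrons have been removed, what remains? S³⁺ still has 3 valence electrons; Be³⁺ is already 1 electron into the core; N³⁺ still has 2 valence electrons; Mg³⁺ is already 1 electron into the core; Cl³⁺ still has 4 valence electrons.
Breaking into a closed-shell core is much more expensive than removing a leftover valence electron — Mg and Be have the largest IE_4 here.
Valence configurations: S³⁺ [Ne]3s²3p¹, N³⁺ [He]2s², Cl³⁺ [Ne]3s²3p².
Approximate IE_4 values (kJ/mol): S 4556, Be 21007, N 7475, Mg 10543, Cl 5159.
Overall IE_4 order: S < Cl < N < Mg < Be.

S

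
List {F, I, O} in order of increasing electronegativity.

O is in period 2, group 16; F is in period 2, group 17; I is in period 5, group 17.
EN rises left→right (higher Z_eff, smaller atoms) and falls top→bottom (larger, more shielded atoms).
Here both period and group differ, so the two effects have to be weighed against each other.
O > I: the two effects oppose for this pair; the down-group effect wins (3.44 vs 2.66).
F > O: both are in period 2; the period trend gives F the larger value.
Tabulated electronegativity (Pauling): O 3.44, F 3.98, I 2.66.
So from lowest to highest: I < O < F.

I < O < F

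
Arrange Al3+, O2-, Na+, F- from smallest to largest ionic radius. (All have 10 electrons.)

Al3+ < Na+ < F- < O2-

All of these have 10 electrons, so size is governed by nuclear charge alone: the more protons, the stronger the pull on the same electron cloud, and the smaller the ion.
Nuclear charges: Al3+ (Z=13), Na+ (Z=11), F- (Z=9), O2- (Z=8).
Smallest to largest: Al3+ < Na+ < F- < O2-.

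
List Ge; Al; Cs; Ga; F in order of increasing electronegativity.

Cs, Al, Ga, Ge, F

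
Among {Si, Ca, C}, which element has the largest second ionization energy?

The second ionization energy removes an electron from the +1 ion. For each element: Si⁺ still has 3 valence electrons; Ca⁺ still has 1 valence electron; C⁺ still has 3 valence electrons.
All are still removing valence electrons, so compare the +1 ions as you would atoms: IE_2 generally rises across a period (higher Z_eff) and falls down a group (larger shell), subject to the usual subshell exceptions.
Valence configurations: Si⁺ [Ne]3s²3p¹, Ca⁺ [Ar]4s¹, C⁺ [He]2s²2p¹.
The numbers (kJ/mol): Si 1577, Ca 1145, C 2353.
Putting it together, IE_2: Ca < Si < C.

C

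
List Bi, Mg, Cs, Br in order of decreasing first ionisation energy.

Br > Mg > Bi > Cs

First ionization energy rises across a period (greater Z_eff holds electrons more tightly) and falls down a group (valence electrons are farther from the nucleus).
Here both period and group differ, so the two effects have to be weighed against each other.
Bi > Cs: Bi lies to the right of Cs in period 6, so the across-period effect alone puts Bi higher.
Mg > Bi: the two effects oppose for this pair; the down-group effect wins (738 vs 703 kJ/mol).
Br > Mg: period and group pull opposite ways; the across-period shift dominates (1140 vs 738 kJ/mol).
Tabulated first ionization energy (kJ/mol): Mg 738, Br 1140, Cs 376, Bi 703.
So from highest to lowest: Br > Mg > Bi > Cs.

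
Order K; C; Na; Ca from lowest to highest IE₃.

K, C, Ca, Na

After 2 electrons have been removed, what remains? K²⁺ is already 1 electron into the core; C²⁺ still has 2 valence electrons; Na²⁺ is already 1 electron into the core; Ca²⁺ is the bare [Ar] core.
Usually core removal costs more than valence removal, but here the competition is close: a tightly held n=2 valence electron can cost more to remove than an n=3 core electron, so the actual values have to decide it.
The numbers (kJ/mol): K 4420, C 4620, Na 6910, Ca 4912.
Putting it together, IE_3: K < C < Ca < Na.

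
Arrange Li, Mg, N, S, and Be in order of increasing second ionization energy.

Consider each +1 ion: Li⁺ is the bare [He] core; Mg⁺ still has 1 valence electron; N⁺ still has 4 valence electrons; S⁺ still has 5 valence electrons; Be⁺ still has 1 valence electron.
Pulling an electron out of a noble-gas core costs far more than removing a remaining valence electron, so Li sits at the high end of IE_2.
Valence configurations: Mg⁺ [Ne]3s¹, N⁺ [He]2s²2p², S⁺ [Ne]3s²3p³, Be⁺ [He]2s¹.
Tabulated IE_2 (kJ/mol): Li 7298, Mg 1451, N 2856, S 2252, Be 1757.
Overall IE_2 order: Mg < Be < S < N < Li.

Mg, Be, S, N, Li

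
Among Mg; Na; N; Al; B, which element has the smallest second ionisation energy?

Mg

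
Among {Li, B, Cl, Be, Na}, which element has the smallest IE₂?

Consider each +1 ion: Li⁺ is the bare [He] core; B⁺ still has 2 valence electrons; Cl⁺ still has 6 valence electrons; Be⁺ still has 1 valence electron; Na⁺ is the bare [Ne] core.
Breaking into a closed-shell core is much more expensive than removing a leftover valence electron — Na and Li have the largest IE_2 here.
Valence configurations: B⁺ [He]2s², Cl⁺ [Ne]3s²3p⁴, Be⁺ [He]2s¹.
Approximate IE_2 values (kJ/mol): Li 7298, B 2427, Cl 2298, Be 1757, Na 4562.
Hence IE_2: Be < Cl < B < Na < Li.

Be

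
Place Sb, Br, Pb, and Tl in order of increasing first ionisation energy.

Br is in period 4, group 17; Sb is in period 5, group 15; Tl is in period 6, group 13; Pb is in period 6, group 14.
First ionization energy rises across a period (greater Z_eff holds electrons more tightly) and falls down a group (valence electrons are farther from the nucleus).
These span different periods and groups, so the two trends combine.
Pb > Tl: both are in period 6; the period trend gives Pb the larger value.
Sb > Pb: both effects reinforce here, so Sb is clearly the higher of the two.
Br > Sb: relative to Sb, both the across-period and down-group shifts push Br's first ionization energy up.
Approximate values (kJ/mol): Br 1140, Sb 831, Tl 589, Pb 716.
So from lowest to highest: Tl < Pb < Sb < Br.

Tl < Pb < Sb < Br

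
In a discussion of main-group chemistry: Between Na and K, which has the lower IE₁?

K

IE₁ increases left→right with effective nuclear charge and decreases top→bottom as the valence shell moves farther out.
All are in group 1, so first ionization energy increases up the group.
So K has the lower IE₁ (K < Na).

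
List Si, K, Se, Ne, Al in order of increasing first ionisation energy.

Ne is in period 2, group 18; Al is in period 3, group 13; Si is in period 3, group 14; K is in period 4, group 1; Se is in period 4, group 16.
Removing the outermost electron gets harder across a period and easier down a group.
These span different periods and groups, so the two trends combine.
Al > K: relative to K, both the across-period and down-group shifts push Al's first ionization energy up.
Si > Al: both are in period 3; the period trend gives Si the larger value.
Se > Si: period and group pull opposite ways; the across-period shift dominates (941 vs 786 kJ/mol).
Ne > Se: both effects reinforce here, so Ne is clearly the higher of the two.
For reference (kJ/mol): Ne 2081, Al 578, Si 786, K 419, Se 941.
So from lowest to highest: K < Al < Si < Se < Ne.

K < Al < Si < Se < Ne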